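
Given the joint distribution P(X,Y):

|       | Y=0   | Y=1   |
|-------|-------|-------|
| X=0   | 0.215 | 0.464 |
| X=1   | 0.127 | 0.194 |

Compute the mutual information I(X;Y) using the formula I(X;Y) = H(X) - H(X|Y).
0.0043 bits

I(X;Y) = H(X) - H(X|Y)

Marginal of X (row sums):
  P(X=0) = 0.215 + 0.464 = 0.679
  P(X=1) = 0.127 + 0.194 = 0.321
H(X) = -[0.679·log₂(0.679) + 0.321·log₂(0.321)]
  = 0.37923 + 0.52623 = 0.9055 bits

Marginal of Y (column sums):
  P(Y=0) = 0.215 + 0.127 = 0.342
  P(Y=1) = 0.464 + 0.194 = 0.658
H(X|Y) = Σ_y P(y)·H(X|Y=y):
  Y=0: P(Y=0) = 0.342, P(X|Y=0) = (215/342, 127/342) → H(X|Y=0) = 0.95170
  Y=1: P(Y=1) = 0.658, P(X|Y=1) = (232/329, 97/329) → H(X|Y=1) = 0.87488
H(X|Y) = 0.342·0.95170 + 0.658·0.87488 = 0.9012 bits

I(X;Y) = H(X) - H(X|Y) = 0.9055 - 0.9012 = 0.0043 bits

Cross-check via I(X;Y) = H(X) + H(Y) - H(X,Y): computing H(Y) from the column sums and H(X,Y) from the 4 cells in the same way gives H(Y) = 0.9267 bits and H(X,Y) = 1.8279 bits, so
I(X;Y) = 0.9055 + 0.9267 - 1.8279 = 0.0043 bits ✓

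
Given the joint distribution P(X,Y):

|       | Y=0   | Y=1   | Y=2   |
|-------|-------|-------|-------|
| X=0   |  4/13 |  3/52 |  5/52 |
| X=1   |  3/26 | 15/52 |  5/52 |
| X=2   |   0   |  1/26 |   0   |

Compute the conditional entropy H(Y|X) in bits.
1.2724 bits

H(Y|X) = H(X,Y) - H(X)

H(X,Y) = -Σ_{x,y} P(x,y) log₂ P(x,y). Per-cell terms -P(x,y)·log₂P(x,y):
  X=0: 0.52321, 0.23743, 0.32486
  X=1: 0.35948, 0.51737, 0.32486
  X=2: 0.00000, 0.18079, 0.00000
  (cells with P = 0 contribute 0)
Sum of the 9 terms: H(X,Y) = 2.4680 bits

Marginal of X (row sums):
  P(X=0) = 4/13 + 3/52 + 5/52 = 6/13
  P(X=1) = 3/26 + 15/52 + 5/52 = 1/2
  P(X=2) = 0 + 1/26 + 0 = 1/26
H(X) = -[(6/13)·log₂(6/13) + (1/2)·log₂(1/2) + (1/26)·log₂(1/26)]
  = 0.51484 + 0.50000 + 0.18079 = 1.1956 bits

H(Y|X) = H(X,Y) - H(X) = 2.4680 - 1.1956 = 1.2724 bits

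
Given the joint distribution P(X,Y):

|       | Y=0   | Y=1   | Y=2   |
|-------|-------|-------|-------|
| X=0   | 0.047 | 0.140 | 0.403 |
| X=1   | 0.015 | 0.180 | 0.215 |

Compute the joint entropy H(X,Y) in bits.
2.1458 bits

H(X,Y) = -Σ_{x,y} P(x,y) log₂ P(x,y). Per-cell terms -P(x,y)·log₂P(x,y):
  X=0: 0.2073, 0.3971, 0.5284
  X=1: 0.0909, 0.4453, 0.4768
Sum of the 6 terms: H(X,Y) = 2.1458 bits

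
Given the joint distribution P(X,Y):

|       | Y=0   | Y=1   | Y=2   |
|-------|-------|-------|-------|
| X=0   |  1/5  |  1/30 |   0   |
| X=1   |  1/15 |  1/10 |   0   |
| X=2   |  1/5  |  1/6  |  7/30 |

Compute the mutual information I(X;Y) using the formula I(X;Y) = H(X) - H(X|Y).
0.2813 bits

I(X;Y) = H(X) - H(X|Y)

Marginal of X (row sums):
  P(X=0) = 1/5 + 1/30 + 0 = 7/30
  P(X=1) = 1/15 + 1/10 + 0 = 1/6
  P(X=2) = 1/5 + 1/6 + 7/30 = 3/5
H(X) = -[(7/30)·log₂(7/30) + (1/6)·log₂(1/6) + (3/5)·log₂(3/5)]
  = 0.4899 + 0.4308 + 0.4422 = 1.3629 bits

Marginal of Y (column sums):
  P(Y=0) = 1/5 + 1/15 + 1/5 = 7/15
  P(Y=1) = 1/30 + 1/10 + 1/6 = 3/10
  P(Y=2) = 0 + 0 + 7/30 = 7/30
H(X|Y) = Σ_y P(y)·H(X|Y=y):
  Y=0: P(Y=0) = 7/15, P(X|Y=0) = (3/7, 1/7, 3/7) → H(X|Y=0) = 1.4488
  Y=1: P(Y=1) = 3/10, P(X|Y=1) = (1/9, 1/3, 5/9) → H(X|Y=1) = 1.3516
  Y=2: P(Y=2) = 7/30, P(X|Y=2) = (0, 0, 1) → H(X|Y=2) = 0.0000
H(X|Y) = (7/15)·1.4488 + (3/10)·1.3516 + (7/30)·0.0000 = 1.0816 bits

I(X;Y) = H(X) - H(X|Y) = 1.3629 - 1.0816 = 0.2813 bits

Cross-check via I(X;Y) = H(X) + H(Y) - H(X,Y): computing H(Y) from the column sums and H(X,Y) from the 9 cells in the same way gives H(Y) = 1.5241 bits and H(X,Y) = 2.6057 bits, so
I(X;Y) = 1.3629 + 1.5241 - 2.6057 = 0.2813 bits ✓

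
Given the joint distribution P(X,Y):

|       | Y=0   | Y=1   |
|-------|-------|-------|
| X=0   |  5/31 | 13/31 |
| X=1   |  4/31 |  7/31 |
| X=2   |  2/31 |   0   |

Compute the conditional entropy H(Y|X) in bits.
0.8305 bits

H(Y|X) = H(X,Y) - H(X)

H(X,Y) = -Σ_{x,y} P(x,y) log₂ P(x,y). Per-cell terms -P(x,y)·log₂P(x,y):
  X=0: 0.42456, 0.52577
  X=1: 0.38119, 0.48477
  X=2: 0.25511, 0.00000
  (cells with P = 0 contribute 0)
Sum of the 6 terms: H(X,Y) = 2.0714 bits

Marginal of X (row sums):
  P(X=0) = 5/31 + 13/31 = 18/31
  P(X=1) = 4/31 + 7/31 = 11/31
  P(X=2) = 2/31 + 0 = 2/31
H(X) = -[(18/31)·log₂(18/31) + (11/31)·log₂(11/31) + (2/31)·log₂(2/31)]
  = 0.45538 + 0.53040 + 0.25511 = 1.2409 bits

H(Y|X) = H(X,Y) - H(X) = 2.0714 - 1.2409 = 0.8305 bits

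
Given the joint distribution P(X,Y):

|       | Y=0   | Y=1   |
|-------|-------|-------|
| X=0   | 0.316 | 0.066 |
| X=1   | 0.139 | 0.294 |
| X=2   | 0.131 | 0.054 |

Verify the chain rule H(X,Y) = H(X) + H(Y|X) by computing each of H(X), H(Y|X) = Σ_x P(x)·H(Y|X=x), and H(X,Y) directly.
H(X) = 1.5036 bits, H(Y|X) = 0.8069 bits, H(X,Y) = 2.3105 bits

Marginal of X (row sums):
  P(X=0) = 0.316 + 0.066 = 0.382
  P(X=1) = 0.139 + 0.294 = 0.433
  P(X=2) = 0.131 + 0.054 = 0.185
H(X) = -[0.382·log₂(0.382) + 0.433·log₂(0.433) + 0.185·log₂(0.185)]
  = 0.53035 + 0.52287 + 0.45036 = 1.5036 bits

H(Y|X) = Σ_x P(x)·H(Y|X=x):
  X=0: P(X=0) = 0.382, P(Y|X=0) = (158/191, 33/191) → H(Y|X=0) = 0.66401
  X=1: P(X=1) = 0.433, P(Y|X=1) = (139/433, 294/433) → H(Y|X=1) = 0.90548
  X=2: P(X=2) = 0.185, P(Y|X=2) = (131/185, 54/185) → H(Y|X=2) = 0.87115
H(Y|X) = 0.382·0.66401 + 0.433·0.90548 + 0.185·0.87115 = 0.8069 bits

H(X,Y) = -Σ_{x,y} P(x,y) log₂ P(x,y). Per-cell terms -P(x,y)·log₂P(x,y):
  X=0: 0.52519, 0.25881
  X=1: 0.39571, 0.51924
  X=2: 0.38414, 0.22739
Sum of the 6 terms: H(X,Y) = 2.3105 bits

Chain rule check:
  H(X) + H(Y|X) = 1.5036 + 0.8069 = 2.3105 bits
  H(X,Y) = 2.3105 bits
✓ Chain rule verified.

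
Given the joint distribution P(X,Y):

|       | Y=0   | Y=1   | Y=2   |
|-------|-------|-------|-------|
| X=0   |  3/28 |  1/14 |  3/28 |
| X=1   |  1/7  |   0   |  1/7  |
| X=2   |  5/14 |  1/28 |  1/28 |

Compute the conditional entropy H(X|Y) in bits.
1.3397 bits

H(X|Y) = H(X,Y) - H(Y)

H(X,Y) = -Σ_{x,y} P(x,y) log₂ P(x,y). Per-cell terms -P(x,y)·log₂P(x,y):
  X=0: 0.345256, 0.271954, 0.345256
  X=1: 0.401051, 0.000000, 0.401051
  X=2: 0.530510, 0.171691, 0.171691
  (cells with P = 0 contribute 0)
Sum of the 9 terms: H(X,Y) = 2.63846 bits

Marginal of Y (column sums):
  P(Y=0) = 3/28 + 1/7 + 5/14 = 17/28
  P(Y=1) = 1/14 + 0 + 1/28 = 3/28
  P(Y=2) = 3/28 + 1/7 + 1/28 = 2/7
H(Y) = -[(17/28)·log₂(17/28) + (3/28)·log₂(3/28) + (2/7)·log₂(2/7)]
  = 0.437077 + 0.345256 + 0.516387 = 1.29872 bits

H(X|Y) = H(X,Y) - H(Y) = 2.63846 - 1.29872 = 1.3397 bits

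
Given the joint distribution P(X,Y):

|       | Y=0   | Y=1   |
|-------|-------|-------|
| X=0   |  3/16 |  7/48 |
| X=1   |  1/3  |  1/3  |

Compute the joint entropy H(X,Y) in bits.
1.9145 bits

H(X,Y) = -Σ_{x,y} P(x,y) log₂ P(x,y). Per-cell terms -P(x,y)·log₂P(x,y):
  X=0: 0.4528, 0.4051
  X=1: 0.5283, 0.5283
Sum of the 4 terms: H(X,Y) = 1.9145 bits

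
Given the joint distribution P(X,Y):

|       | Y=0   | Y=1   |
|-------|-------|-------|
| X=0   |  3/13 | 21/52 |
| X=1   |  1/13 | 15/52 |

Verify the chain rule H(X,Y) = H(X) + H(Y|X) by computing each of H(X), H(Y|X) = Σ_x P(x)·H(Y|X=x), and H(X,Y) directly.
H(X) = 0.9471 bits, H(Y|X) = 0.8714 bits, H(X,Y) = 1.8185 bits

Marginal of X (row sums):
  P(X=0) = 3/13 + 21/52 = 33/52
  P(X=1) = 1/13 + 15/52 = 19/52
H(X) = -[(33/52)·log₂(33/52) + (19/52)·log₂(19/52)]
  = 0.41634 + 0.53073 = 0.9471 bits

H(Y|X) = Σ_x P(x)·H(Y|X=x):
  X=0: P(X=0) = 33/52, P(Y|X=0) = (4/11, 7/11) → H(Y|X=0) = 0.94566
  X=1: P(X=1) = 19/52, P(Y|X=1) = (4/19, 15/19) → H(Y|X=1) = 0.74249
H(Y|X) = (33/52)·0.94566 + (19/52)·0.74249 = 0.8714 bits

H(X,Y) = -Σ_{x,y} P(x,y) log₂ P(x,y). Per-cell terms -P(x,y)·log₂P(x,y):
  X=0: 0.48819, 0.52828
  X=1: 0.28465, 0.51737
Sum of the 4 terms: H(X,Y) = 1.8185 bits

Chain rule check:
  H(X) + H(Y|X) = 0.9471 + 0.8714 = 1.8185 bits
  H(X,Y) = 1.8185 bits
✓ Chain rule verified.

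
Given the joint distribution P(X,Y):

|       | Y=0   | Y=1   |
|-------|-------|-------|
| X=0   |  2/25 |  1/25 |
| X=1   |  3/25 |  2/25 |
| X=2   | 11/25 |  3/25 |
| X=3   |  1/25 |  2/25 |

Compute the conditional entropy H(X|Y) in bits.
1.5969 bits

H(X|Y) = H(X,Y) - H(Y)

H(X,Y) = -Σ_{x,y} P(x,y) log₂ P(x,y). Per-cell terms -P(x,y)·log₂P(x,y):
  X=0: 0.29151, 0.18575
  X=1: 0.36707, 0.29151
  X=2: 0.52115, 0.36707
  X=3: 0.18575, 0.29151
Sum of the 8 terms: H(X,Y) = 2.5013 bits

Marginal of Y (column sums):
  P(Y=0) = 2/25 + 3/25 + 11/25 + 1/25 = 17/25
  P(Y=1) = 1/25 + 2/25 + 3/25 + 2/25 = 8/25
H(Y) = -[(17/25)·log₂(17/25) + (8/25)·log₂(8/25)]
  = 0.37835 + 0.52603 = 0.9044 bits

H(X|Y) = H(X,Y) - H(Y) = 2.5013 - 0.9044 = 1.5969 bits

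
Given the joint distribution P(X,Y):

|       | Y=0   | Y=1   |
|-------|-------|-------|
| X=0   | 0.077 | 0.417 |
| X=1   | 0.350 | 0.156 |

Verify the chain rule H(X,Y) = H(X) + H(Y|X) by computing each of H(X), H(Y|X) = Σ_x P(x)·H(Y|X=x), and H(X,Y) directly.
H(X) = 0.9999 bits, H(Y|X) = 0.7594 bits, H(X,Y) = 1.7593 bits

Marginal of X (row sums):
  P(X=0) = 0.077 + 0.417 = 0.494
  P(X=1) = 0.350 + 0.156 = 0.506
H(X) = -[0.494·log₂(0.494) + 0.506·log₂(0.506)]
  = 0.50260 + 0.49729 = 0.9999 bits

H(Y|X) = Σ_x P(x)·H(Y|X=x):
  X=0: P(X=0) = 0.494, P(Y|X=0) = (77/494, 417/494) → H(Y|X=0) = 0.62434
  X=1: P(X=1) = 0.506, P(Y|X=1) = (175/253, 78/253) → H(Y|X=1) = 0.89120
H(Y|X) = 0.494·0.62434 + 0.506·0.89120 = 0.7594 bits

H(X,Y) = -Σ_{x,y} P(x,y) log₂ P(x,y). Per-cell terms -P(x,y)·log₂P(x,y):
  X=0: 0.28482, 0.52620
  X=1: 0.53010, 0.41814
Sum of the 4 terms: H(X,Y) = 1.7593 bits

Chain rule check:
  H(X) + H(Y|X) = 0.9999 + 0.7594 = 1.7593 bits
  H(X,Y) = 1.7593 bits
✓ Chain rule verified.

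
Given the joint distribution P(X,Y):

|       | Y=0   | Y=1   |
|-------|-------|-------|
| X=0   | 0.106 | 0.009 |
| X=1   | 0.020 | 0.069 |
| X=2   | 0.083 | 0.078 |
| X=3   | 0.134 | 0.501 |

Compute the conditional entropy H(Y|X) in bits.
0.7469 bits

H(Y|X) = H(X,Y) - H(X)

H(X,Y) = -Σ_{x,y} P(x,y) log₂ P(x,y). Per-cell terms -P(x,y)·log₂P(x,y):
  X=0: 0.34321, 0.06116
  X=1: 0.11288, 0.26615
  X=2: 0.29803, 0.28707
  X=3: 0.38856, 0.49956
Sum of the 8 terms: H(X,Y) = 2.2566 bits

Marginal of X (row sums):
  P(X=0) = 0.106 + 0.009 = 0.115
  P(X=1) = 0.020 + 0.069 = 0.089
  P(X=2) = 0.083 + 0.078 = 0.161
  P(X=3) = 0.134 + 0.501 = 0.635
H(X) = -[0.115·log₂(0.115) + 0.089·log₂(0.089) + 0.161·log₂(0.161) + 0.635·log₂(0.635)]
  = 0.35883 + 0.31061 + 0.42421 + 0.41603 = 1.5097 bits

H(Y|X) = H(X,Y) - H(X) = 2.2566 - 1.5097 = 0.7469 bits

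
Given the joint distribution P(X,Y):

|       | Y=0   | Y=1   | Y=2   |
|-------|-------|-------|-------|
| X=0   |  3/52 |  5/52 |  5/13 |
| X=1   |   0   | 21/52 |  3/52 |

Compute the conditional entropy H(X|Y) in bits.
0.6002 bits

H(X|Y) = H(X,Y) - H(Y)

H(X,Y) = -Σ_{x,y} P(x,y) log₂ P(x,y). Per-cell terms -P(x,y)·log₂P(x,y):
  X=0: 0.23743, 0.32486, 0.53020
  X=1: 0.00000, 0.52828, 0.23743
  (cells with P = 0 contribute 0)
Sum of the 6 terms: H(X,Y) = 1.8582 bits

Marginal of Y (column sums):
  P(Y=0) = 3/52 + 0 = 3/52
  P(Y=1) = 5/52 + 21/52 = 1/2
  P(Y=2) = 5/13 + 3/52 = 23/52
H(Y) = -[(3/52)·log₂(3/52) + (1/2)·log₂(1/2) + (23/52)·log₂(23/52)]
  = 0.23743 + 0.50000 + 0.52054 = 1.2580 bits

H(X|Y) = H(X,Y) - H(Y) = 1.8582 - 1.2580 = 0.6002 bits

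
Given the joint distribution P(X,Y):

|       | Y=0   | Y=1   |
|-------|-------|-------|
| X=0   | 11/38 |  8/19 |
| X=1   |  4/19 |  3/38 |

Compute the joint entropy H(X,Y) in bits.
1.8056 bits

H(X,Y) = -Σ_{x,y} P(x,y) log₂ P(x,y). Per-cell terms -P(x,y)·log₂P(x,y):
  X=0: 0.51772, 0.52544
  X=1: 0.47325, 0.28918
Sum of the 4 terms: H(X,Y) = 1.8056 bits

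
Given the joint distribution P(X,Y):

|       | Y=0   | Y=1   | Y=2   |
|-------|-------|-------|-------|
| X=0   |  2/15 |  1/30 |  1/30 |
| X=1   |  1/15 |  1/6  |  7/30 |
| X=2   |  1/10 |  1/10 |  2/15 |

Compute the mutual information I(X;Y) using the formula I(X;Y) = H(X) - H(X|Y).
0.1289 bits

I(X;Y) = H(X) - H(X|Y)

Marginal of X (row sums):
  P(X=0) = 2/15 + 1/30 + 1/30 = 1/5
  P(X=1) = 1/15 + 1/6 + 7/30 = 7/15
  P(X=2) = 1/10 + 1/10 + 2/15 = 1/3
H(X) = -[(1/5)·log₂(1/5) + (7/15)·log₂(7/15) + (1/3)·log₂(1/3)]
  = 0.4644 + 0.5131 + 0.5283 = 1.5058 bits

Marginal of Y (column sums):
  P(Y=0) = 2/15 + 1/15 + 1/10 = 3/10
  P(Y=1) = 1/30 + 1/6 + 1/10 = 3/10
  P(Y=2) = 1/30 + 7/30 + 2/15 = 2/5
H(X|Y) = Σ_y P(y)·H(X|Y=y):
  Y=0: P(Y=0) = 3/10, P(X|Y=0) = (4/9, 2/9, 1/3) → H(X|Y=0) = 1.5305
  Y=1: P(Y=1) = 3/10, P(X|Y=1) = (1/9, 5/9, 1/3) → H(X|Y=1) = 1.3516
  Y=2: P(Y=2) = 2/5, P(X|Y=2) = (1/12, 7/12, 1/3) → H(X|Y=2) = 1.2807
H(X|Y) = (3/10)·1.5305 + (3/10)·1.3516 + (2/5)·1.2807 = 1.3769 bits

I(X;Y) = H(X) - H(X|Y) = 1.5058 - 1.3769 = 0.1289 bits

Cross-check via I(X;Y) = H(X) + H(Y) - H(X,Y): computing H(Y) from the column sums and H(X,Y) from the 9 cells in the same way gives H(Y) = 1.5710 bits and H(X,Y) = 2.9479 bits, so
I(X;Y) = 1.5058 + 1.5710 - 2.9479 = 0.1289 bits ✓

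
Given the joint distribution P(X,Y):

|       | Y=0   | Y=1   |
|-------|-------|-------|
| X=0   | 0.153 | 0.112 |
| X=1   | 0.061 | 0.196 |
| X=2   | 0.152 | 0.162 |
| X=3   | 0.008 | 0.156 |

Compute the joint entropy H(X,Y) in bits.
2.7875 bits

H(X,Y) = -Σ_{x,y} P(x,y) log₂ P(x,y). Per-cell terms -P(x,y)·log₂P(x,y):
  X=0: 0.414385, 0.353744
  X=1: 0.246138, 0.460811
  X=2: 0.413114, 0.425401
  X=3: 0.055726, 0.418140
Sum of the 8 terms: H(X,Y) = 2.7875 bits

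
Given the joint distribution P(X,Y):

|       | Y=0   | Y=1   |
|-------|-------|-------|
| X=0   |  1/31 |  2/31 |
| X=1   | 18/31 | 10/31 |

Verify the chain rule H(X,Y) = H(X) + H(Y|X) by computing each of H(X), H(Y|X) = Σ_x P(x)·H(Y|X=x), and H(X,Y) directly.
H(X) = 0.4587 bits, H(Y|X) = 0.9382 bits, H(X,Y) = 1.3968 bits

Marginal of X (row sums):
  P(X=0) = 1/31 + 2/31 = 3/31
  P(X=1) = 18/31 + 10/31 = 28/31
H(X) = -[(3/31)·log₂(3/31) + (28/31)·log₂(28/31)]
  = 0.3261 + 0.1326 = 0.4587 bits

H(Y|X) = Σ_x P(x)·H(Y|X=x):
  X=0: P(X=0) = 3/31, P(Y|X=0) = (1/3, 2/3) → H(Y|X=0) = 0.9183
  X=1: P(X=1) = 28/31, P(Y|X=1) = (9/14, 5/14) → H(Y|X=1) = 0.9403
H(Y|X) = (3/31)·0.9183 + (28/31)·0.9403 = 0.9382 bits

H(X,Y) = -Σ_{x,y} P(x,y) log₂ P(x,y). Per-cell terms -P(x,y)·log₂P(x,y):
  X=0: 0.1598, 0.2551
  X=1: 0.4554, 0.5265
Sum of the 4 terms: H(X,Y) = 1.3968 bits

Chain rule check:
  H(X) + H(Y|X) = 0.4587 + 0.9382 = 1.3969 bits
  H(X,Y) = 1.3968 bits
✓ Chain rule verified (Δ = 0.0001 is 4-dp rounding noise: each of the three values was rounded independently).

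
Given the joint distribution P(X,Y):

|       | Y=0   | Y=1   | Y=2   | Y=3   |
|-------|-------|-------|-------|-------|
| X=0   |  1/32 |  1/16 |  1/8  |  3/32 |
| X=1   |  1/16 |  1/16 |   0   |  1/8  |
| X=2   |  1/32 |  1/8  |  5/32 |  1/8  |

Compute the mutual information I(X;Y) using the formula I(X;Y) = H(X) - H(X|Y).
0.1644 bits

I(X;Y) = H(X) - H(X|Y)

Marginal of X (row sums):
  P(X=0) = 1/32 + 1/16 + 1/8 + 3/32 = 5/16
  P(X=1) = 1/16 + 1/16 + 0 + 1/8 = 1/4
  P(X=2) = 1/32 + 1/8 + 5/32 + 1/8 = 7/16
H(X) = -[(5/16)·log₂(5/16) + (1/4)·log₂(1/4) + (7/16)·log₂(7/16)]
  = 0.5244 + 0.5000 + 0.5218 = 1.5462 bits

Marginal of Y (column sums):
  P(Y=0) = 1/32 + 1/16 + 1/32 = 1/8
  P(Y=1) = 1/16 + 1/16 + 1/8 = 1/4
  P(Y=2) = 1/8 + 0 + 5/32 = 9/32
  P(Y=3) = 3/32 + 1/8 + 1/8 = 11/32
H(X|Y) = Σ_y P(y)·H(X|Y=y):
  Y=0: P(Y=0) = 1/8, P(X|Y=0) = (1/4, 1/2, 1/4) → H(X|Y=0) = 1.5000
  Y=1: P(Y=1) = 1/4, P(X|Y=1) = (1/4, 1/4, 1/2) → H(X|Y=1) = 1.5000
  Y=2: P(Y=2) = 9/32, P(X|Y=2) = (4/9, 0, 5/9) → H(X|Y=2) = 0.9911
  Y=3: P(Y=3) = 11/32, P(X|Y=3) = (3/11, 4/11, 4/11) → H(X|Y=3) = 1.5726
H(X|Y) = (1/8)·1.5000 + (1/4)·1.5000 + (9/32)·0.9911 + (11/32)·1.5726 = 1.3818 bits

I(X;Y) = H(X) - H(X|Y) = 1.5462 - 1.3818 = 0.1644 bits

Cross-check via I(X;Y) = H(X) + H(Y) - H(X,Y): computing H(Y) from the column sums and H(X,Y) from the 12 cells in the same way gives H(Y) = 1.9193 bits and H(X,Y) = 3.3011 bits, so
I(X;Y) = 1.5462 + 1.9193 - 3.3011 = 0.1644 bits ✓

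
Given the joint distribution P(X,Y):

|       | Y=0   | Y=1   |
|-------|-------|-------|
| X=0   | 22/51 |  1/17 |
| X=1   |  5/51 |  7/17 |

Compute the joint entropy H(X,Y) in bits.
1.6193 bits

H(X,Y) = -Σ_{x,y} P(x,y) log₂ P(x,y). Per-cell terms -P(x,y)·log₂P(x,y):
  X=0: 0.5233, 0.2404
  X=1: 0.3285, 0.5271
Sum of the 4 terms: H(X,Y) = 1.6193 bits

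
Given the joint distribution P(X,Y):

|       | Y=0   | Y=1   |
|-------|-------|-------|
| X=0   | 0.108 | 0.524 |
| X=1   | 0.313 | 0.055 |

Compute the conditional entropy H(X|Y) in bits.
0.6081 bits

H(X|Y) = H(X,Y) - H(Y)

H(X,Y) = -Σ_{x,y} P(x,y) log₂ P(x,y). Per-cell terms -P(x,y)·log₂P(x,y):
  X=0: 0.34678, 0.48856
  X=1: 0.52451, 0.23014
Sum of the 4 terms: H(X,Y) = 1.5900 bits

Marginal of Y (column sums):
  P(Y=0) = 0.108 + 0.313 = 0.421
  P(Y=1) = 0.524 + 0.055 = 0.579
H(Y) = -[0.421·log₂(0.421) + 0.579·log₂(0.579)]
  = 0.52545 + 0.45646 = 0.9819 bits

H(X|Y) = H(X,Y) - H(Y) = 1.5900 - 0.9819 = 0.6081 bits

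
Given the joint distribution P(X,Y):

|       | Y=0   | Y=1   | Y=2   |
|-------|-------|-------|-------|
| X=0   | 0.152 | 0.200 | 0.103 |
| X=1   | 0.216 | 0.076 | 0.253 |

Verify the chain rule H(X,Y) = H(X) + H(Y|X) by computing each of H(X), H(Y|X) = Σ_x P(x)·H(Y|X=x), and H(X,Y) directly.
H(X) = 0.9941 bits, H(Y|X) = 1.4829 bits, H(X,Y) = 2.4770 bits

Marginal of X (row sums):
  P(X=0) = 0.152 + 0.200 + 0.103 = 0.455
  P(X=1) = 0.216 + 0.076 + 0.253 = 0.545
H(X) = -[0.455·log₂(0.455) + 0.545·log₂(0.545)]
  = 0.516908 + 0.477241 = 0.9941 bits

H(Y|X) = Σ_x P(x)·H(Y|X=x):
  X=0: P(X=0) = 0.455, P(Y|X=0) = (152/455, 40/91, 103/455) → H(Y|X=0) = 1.534853
  X=1: P(X=1) = 0.545, P(Y|X=1) = (216/545, 76/545, 253/545) → H(Y|X=1) = 1.439478
H(Y|X) = 0.455·1.534853 + 0.545·1.439478 = 1.4829 bits

H(X,Y) = -Σ_{x,y} P(x,y) log₂ P(x,y). Per-cell terms -P(x,y)·log₂P(x,y):
  X=0: 0.413114, 0.464386, 0.337766
  X=1: 0.477554, 0.282557, 0.501646
Sum of the 6 terms: H(X,Y) = 2.4770 bits

Chain rule check:
  H(X) + H(Y|X) = 0.9941 + 1.4829 = 2.4770 bits
  H(X,Y) = 2.4770 bits
✓ Chain rule verified.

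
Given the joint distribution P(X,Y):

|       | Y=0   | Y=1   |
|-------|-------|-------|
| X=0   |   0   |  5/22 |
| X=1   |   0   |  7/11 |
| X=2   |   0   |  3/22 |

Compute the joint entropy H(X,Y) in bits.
1.2927 bits

H(X,Y) = -Σ_{x,y} P(x,y) log₂ P(x,y). Per-cell terms -P(x,y)·log₂P(x,y):
  X=0: 0.00000, 0.48580
  X=1: 0.00000, 0.41496
  X=2: 0.00000, 0.39197
  (cells with P = 0 contribute 0)
Sum of the 6 terms: H(X,Y) = 1.2927 bits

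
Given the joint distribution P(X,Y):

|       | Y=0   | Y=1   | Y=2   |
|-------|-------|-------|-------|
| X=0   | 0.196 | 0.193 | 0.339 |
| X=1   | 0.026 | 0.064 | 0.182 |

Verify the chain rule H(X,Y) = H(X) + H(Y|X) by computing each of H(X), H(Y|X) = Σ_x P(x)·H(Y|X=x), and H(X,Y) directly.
H(X) = 0.8443 bits, H(Y|X) = 1.4417 bits, H(X,Y) = 2.2860 bits

Marginal of X (row sums):
  P(X=0) = 0.196 + 0.193 + 0.339 = 0.728
  P(X=1) = 0.026 + 0.064 + 0.182 = 0.272
H(X) = -[0.728·log₂(0.728) + 0.272·log₂(0.272)]
  = 0.33342 + 0.51090 = 0.8443 bits

H(Y|X) = Σ_x P(x)·H(Y|X=x):
  X=0: P(X=0) = 0.728, P(Y|X=0) = (7/26, 193/728, 339/728) → H(Y|X=0) = 1.53091
  X=1: P(X=1) = 0.272, P(Y|X=1) = (13/136, 4/17, 91/136) → H(Y|X=1) = 1.20279
H(Y|X) = 0.728·1.53091 + 0.272·1.20279 = 1.4417 bits

H(X,Y) = -Σ_{x,y} P(x,y) log₂ P(x,y). Per-cell terms -P(x,y)·log₂P(x,y):
  X=0: 0.46081, 0.45805, 0.52906
  X=1: 0.13690, 0.25381, 0.44735
Sum of the 6 terms: H(X,Y) = 2.2860 bits

Chain rule check:
  H(X) + H(Y|X) = 0.8443 + 1.4417 = 2.2860 bits
  H(X,Y) = 2.2860 bits
✓ Chain rule verified.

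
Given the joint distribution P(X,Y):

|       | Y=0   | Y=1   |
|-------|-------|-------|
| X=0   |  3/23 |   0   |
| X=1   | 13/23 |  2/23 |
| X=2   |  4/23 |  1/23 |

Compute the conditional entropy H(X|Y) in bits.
1.2319 bits

H(X|Y) = H(X,Y) - H(Y)

H(X,Y) = -Σ_{x,y} P(x,y) log₂ P(x,y). Per-cell terms -P(x,y)·log₂P(x,y):
  X=0: 0.3833, 0.0000
  X=1: 0.4652, 0.3064
  X=2: 0.4389, 0.1967
  (cells with P = 0 contribute 0)
Sum of the 6 terms: H(X,Y) = 1.7905 bits

Marginal of Y (column sums):
  P(Y=0) = 3/23 + 13/23 + 4/23 = 20/23
  P(Y=1) = 0 + 2/23 + 1/23 = 3/23
H(Y) = -[(20/23)·log₂(20/23) + (3/23)·log₂(3/23)]
  = 0.1753 + 0.3833 = 0.5586 bits

H(X|Y) = H(X,Y) - H(Y) = 1.7905 - 0.5586 = 1.2319 bits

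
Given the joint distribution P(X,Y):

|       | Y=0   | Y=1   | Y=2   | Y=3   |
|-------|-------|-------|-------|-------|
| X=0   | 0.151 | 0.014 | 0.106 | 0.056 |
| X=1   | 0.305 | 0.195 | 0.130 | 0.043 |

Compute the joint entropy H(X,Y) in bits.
2.6344 bits

H(X,Y) = -Σ_{x,y} P(x,y) log₂ P(x,y). Per-cell terms -P(x,y)·log₂P(x,y):
  X=0: 0.41183, 0.08622, 0.34321, 0.23287
  X=1: 0.52250, 0.45990, 0.38264, 0.19520
Sum of the 8 terms: H(X,Y) = 2.6344 bits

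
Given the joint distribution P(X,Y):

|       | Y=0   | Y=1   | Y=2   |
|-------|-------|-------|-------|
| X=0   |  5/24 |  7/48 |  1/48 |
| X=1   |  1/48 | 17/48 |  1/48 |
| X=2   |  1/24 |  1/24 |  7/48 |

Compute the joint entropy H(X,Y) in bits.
2.5431 bits

H(X,Y) = -Σ_{x,y} P(x,y) log₂ P(x,y). Per-cell terms -P(x,y)·log₂P(x,y):
  X=0: 0.47147, 0.40507, 0.11635
  X=1: 0.11635, 0.53036, 0.11635
  X=2: 0.19104, 0.19104, 0.40507
Sum of the 9 terms: H(X,Y) = 2.5431 bits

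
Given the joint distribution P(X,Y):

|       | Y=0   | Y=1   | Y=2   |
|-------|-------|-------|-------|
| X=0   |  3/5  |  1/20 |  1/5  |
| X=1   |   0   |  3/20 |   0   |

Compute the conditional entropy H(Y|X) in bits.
0.9234 bits

H(Y|X) = H(X,Y) - H(X)

H(X,Y) = -Σ_{x,y} P(x,y) log₂ P(x,y). Per-cell terms -P(x,y)·log₂P(x,y):
  X=0: 0.4422, 0.2161, 0.4644
  X=1: 0.0000, 0.4105, 0.0000
  (cells with P = 0 contribute 0)
Sum of the 6 terms: H(X,Y) = 1.5332 bits

Marginal of X (row sums):
  P(X=0) = 3/5 + 1/20 + 1/5 = 17/20
  P(X=1) = 0 + 3/20 + 0 = 3/20
H(X) = -[(17/20)·log₂(17/20) + (3/20)·log₂(3/20)]
  = 0.1993 + 0.4105 = 0.6098 bits

H(Y|X) = H(X,Y) - H(X) = 1.5332 - 0.6098 = 0.9234 bits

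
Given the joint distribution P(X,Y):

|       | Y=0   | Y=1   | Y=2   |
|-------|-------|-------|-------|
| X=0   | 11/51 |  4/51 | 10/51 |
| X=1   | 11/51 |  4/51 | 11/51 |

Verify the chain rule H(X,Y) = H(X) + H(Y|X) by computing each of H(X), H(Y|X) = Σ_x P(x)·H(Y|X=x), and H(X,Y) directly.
H(X) = 0.9997 bits, H(Y|X) = 1.4692 bits, H(X,Y) = 2.4689 bits

Marginal of X (row sums):
  P(X=0) = 11/51 + 4/51 + 10/51 = 25/51
  P(X=1) = 11/51 + 4/51 + 11/51 = 26/51
H(X) = -[(25/51)·log₂(25/51) + (26/51)·log₂(26/51)]
  = 0.50420 + 0.49552 = 0.9997 bits

H(Y|X) = Σ_x P(x)·H(Y|X=x):
  X=0: P(X=0) = 25/51, P(Y|X=0) = (11/25, 4/25, 2/5) → H(Y|X=0) = 1.47294
  X=1: P(X=1) = 26/51, P(Y|X=1) = (11/26, 2/13, 11/26) → H(Y|X=1) = 1.46554
H(Y|X) = (25/51)·1.47294 + (26/51)·1.46554 = 1.4692 bits

H(X,Y) = -Σ_{x,y} P(x,y) log₂ P(x,y). Per-cell terms -P(x,y)·log₂P(x,y):
  X=0: 0.47731, 0.28803, 0.46088
  X=1: 0.47731, 0.28803, 0.47731
Sum of the 6 terms: H(X,Y) = 2.4689 bits

Chain rule check:
  H(X) + H(Y|X) = 0.9997 + 1.4692 = 2.4689 bits
  H(X,Y) = 2.4689 bits
✓ Chain rule verified.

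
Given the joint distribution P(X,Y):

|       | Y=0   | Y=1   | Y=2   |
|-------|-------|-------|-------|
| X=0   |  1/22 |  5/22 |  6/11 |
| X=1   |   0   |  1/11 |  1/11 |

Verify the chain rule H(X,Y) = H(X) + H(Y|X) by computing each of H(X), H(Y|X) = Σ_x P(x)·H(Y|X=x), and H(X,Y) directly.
H(X) = 0.6840 bits, H(Y|X) = 1.1104 bits, H(X,Y) = 1.7945 bits

Marginal of X (row sums):
  P(X=0) = 1/22 + 5/22 + 6/11 = 9/11
  P(X=1) = 0 + 1/11 + 1/11 = 2/11
H(X) = -[(9/11)·log₂(9/11) + (2/11)·log₂(2/11)]
  = 0.23687 + 0.44717 = 0.6840 bits

H(Y|X) = Σ_x P(x)·H(Y|X=x):
  X=0: P(X=0) = 9/11, P(Y|X=0) = (1/18, 5/18, 2/3) → H(Y|X=0) = 1.13497
  X=1: P(X=1) = 2/11, P(Y|X=1) = (0, 1/2, 1/2) → H(Y|X=1) = 1.00000
H(Y|X) = (9/11)·1.13497 + (2/11)·1.00000 = 1.1104 bits

H(X,Y) = -Σ_{x,y} P(x,y) log₂ P(x,y). Per-cell terms -P(x,y)·log₂P(x,y):
  X=0: 0.20270, 0.48580, 0.47698
  X=1: 0.00000, 0.31449, 0.31449
  (cells with P = 0 contribute 0)
Sum of the 6 terms: H(X,Y) = 1.7945 bits

Chain rule check:
  H(X) + H(Y|X) = 0.6840 + 1.1104 = 1.7944 bits
  H(X,Y) = 1.7945 bits
✓ Chain rule verified (Δ = 0.0001 is 4-dp rounding noise: each of the three values was rounded independently).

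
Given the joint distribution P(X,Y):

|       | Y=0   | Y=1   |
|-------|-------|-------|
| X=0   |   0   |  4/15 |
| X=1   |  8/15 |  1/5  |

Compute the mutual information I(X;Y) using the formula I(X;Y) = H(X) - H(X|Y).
0.3769 bits

I(X;Y) = H(X) - H(X|Y)

Marginal of X (row sums):
  P(X=0) = 0 + 4/15 = 4/15
  P(X=1) = 8/15 + 1/5 = 11/15
H(X) = -[(4/15)·log₂(4/15) + (11/15)·log₂(11/15)]
  = 0.50850 + 0.32814 = 0.83664 bits

Marginal of Y (column sums):
  P(Y=0) = 0 + 8/15 = 8/15
  P(Y=1) = 4/15 + 1/5 = 7/15
H(X|Y) = Σ_y P(y)·H(X|Y=y):
  Y=0: P(Y=0) = 8/15, P(X|Y=0) = (0, 1) → H(X|Y=0) = 0.00000
  Y=1: P(Y=1) = 7/15, P(X|Y=1) = (4/7, 3/7) → H(X|Y=1) = 0.98523
H(X|Y) = (8/15)·0.00000 + (7/15)·0.98523 = 0.45977 bits

I(X;Y) = H(X) - H(X|Y) = 0.83664 - 0.45977 = 0.3769 bits

Cross-check via I(X;Y) = H(X) + H(Y) - H(X,Y): computing H(Y) from the column sums and H(X,Y) from the 4 cells in the same way gives H(Y) = 0.99679 bits and H(X,Y) = 1.45656 bits, so
I(X;Y) = 0.83664 + 0.99679 - 1.45656 = 0.3769 bits ✓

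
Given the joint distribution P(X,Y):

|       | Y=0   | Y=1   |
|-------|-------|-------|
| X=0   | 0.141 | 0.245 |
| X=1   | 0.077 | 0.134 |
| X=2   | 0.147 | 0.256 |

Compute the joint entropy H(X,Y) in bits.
2.4789 bits

H(X,Y) = -Σ_{x,y} P(x,y) log₂ P(x,y). Per-cell terms -P(x,y)·log₂P(x,y):
  X=0: 0.39850, 0.49714
  X=1: 0.28482, 0.38856
  X=2: 0.40662, 0.50324
Sum of the 6 terms: H(X,Y) = 2.4789 bits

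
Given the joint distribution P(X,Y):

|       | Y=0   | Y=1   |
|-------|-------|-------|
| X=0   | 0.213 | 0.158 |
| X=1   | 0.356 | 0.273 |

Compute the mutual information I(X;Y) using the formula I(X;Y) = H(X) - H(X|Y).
0.0000 bits

I(X;Y) = H(X) - H(X|Y)

Marginal of X (row sums):
  P(X=0) = 0.213 + 0.158 = 0.371
  P(X=1) = 0.356 + 0.273 = 0.629
H(X) = -[0.371·log₂(0.371) + 0.629·log₂(0.629)]
  = 0.5307 + 0.4207 = 0.9514 bits

Marginal of Y (column sums):
  P(Y=0) = 0.213 + 0.356 = 0.569
  P(Y=1) = 0.158 + 0.273 = 0.431
H(X|Y) = Σ_y P(y)·H(X|Y=y):
  Y=0: P(Y=0) = 0.569, P(X|Y=0) = (213/569, 356/569) → H(X|Y=0) = 0.9539
  Y=1: P(Y=1) = 0.431, P(X|Y=1) = (158/431, 273/431) → H(X|Y=1) = 0.9480
H(X|Y) = 0.569·0.9539 + 0.431·0.9480 = 0.9514 bits

I(X;Y) = H(X) - H(X|Y) = 0.9514 - 0.9514 = 0.0000 bits

Cross-check via I(X;Y) = H(X) + H(Y) - H(X,Y): computing H(Y) from the column sums and H(X,Y) from the 4 cells in the same way gives H(Y) = 0.9862 bits and H(X,Y) = 1.9376 bits, so
I(X;Y) = 0.9514 + 0.9862 - 1.9376 = 0.0000 bits ✓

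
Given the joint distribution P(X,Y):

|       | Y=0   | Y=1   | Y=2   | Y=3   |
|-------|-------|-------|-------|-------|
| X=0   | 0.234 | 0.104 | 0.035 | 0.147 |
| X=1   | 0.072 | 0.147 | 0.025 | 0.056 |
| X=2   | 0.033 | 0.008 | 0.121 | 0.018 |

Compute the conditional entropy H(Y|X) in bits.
1.6858 bits

H(Y|X) = H(X,Y) - H(X)

H(X,Y) = -Σ_{x,y} P(x,y) log₂ P(x,y). Per-cell terms -P(x,y)·log₂P(x,y):
  X=0: 0.49033, 0.33960, 0.16928, 0.40662
  X=1: 0.27330, 0.40662, 0.13305, 0.23287
  X=2: 0.16241, 0.05573, 0.36868, 0.10433
Sum of the 12 terms: H(X,Y) = 3.1428 bits

Marginal of X (row sums):
  P(X=0) = 0.234 + 0.104 + 0.035 + 0.147 = 0.520
  P(X=1) = 0.072 + 0.147 + 0.025 + 0.056 = 0.300
  P(X=2) = 0.033 + 0.008 + 0.121 + 0.018 = 0.180
H(X) = -[0.520·log₂(0.520) + 0.300·log₂(0.300) + 0.180·log₂(0.180)]
  = 0.49058 + 0.52109 + 0.44531 = 1.4570 bits

H(Y|X) = H(X,Y) - H(X) = 3.1428 - 1.4570 = 1.6858 bits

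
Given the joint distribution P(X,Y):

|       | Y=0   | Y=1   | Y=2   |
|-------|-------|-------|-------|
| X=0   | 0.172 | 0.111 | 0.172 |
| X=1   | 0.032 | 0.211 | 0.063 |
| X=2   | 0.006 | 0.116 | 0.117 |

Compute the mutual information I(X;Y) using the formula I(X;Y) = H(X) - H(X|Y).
0.1815 bits

I(X;Y) = H(X) - H(X|Y)

Marginal of X (row sums):
  P(X=0) = 0.172 + 0.111 + 0.172 = 0.455
  P(X=1) = 0.032 + 0.211 + 0.063 = 0.306
  P(X=2) = 0.006 + 0.116 + 0.117 = 0.239
H(X) = -[0.455·log₂(0.455) + 0.306·log₂(0.306) + 0.239·log₂(0.239)]
  = 0.5169 + 0.5228 + 0.4935 = 1.5332 bits

Marginal of Y (column sums):
  P(Y=0) = 0.172 + 0.032 + 0.006 = 0.210
  P(Y=1) = 0.111 + 0.211 + 0.116 = 0.438
  P(Y=2) = 0.172 + 0.063 + 0.117 = 0.352
H(X|Y) = Σ_y P(y)·H(X|Y=y):
  Y=0: P(Y=0) = 0.210, P(X|Y=0) = (86/105, 16/105, 1/35) → H(X|Y=0) = 0.7960
  Y=1: P(Y=1) = 0.438, P(X|Y=1) = (37/146, 211/438, 58/219) → H(X|Y=1) = 1.5171
  Y=2: P(Y=2) = 0.352, P(X|Y=2) = (43/88, 63/352, 117/352) → H(X|Y=2) = 1.4773
H(X|Y) = 0.210·0.7960 + 0.438·1.5171 + 0.352·1.4773 = 1.3517 bits

I(X;Y) = H(X) - H(X|Y) = 1.5332 - 1.3517 = 0.1815 bits

Cross-check via I(X;Y) = H(X) + H(Y) - H(X,Y): computing H(Y) from the column sums and H(X,Y) from the 9 cells in the same way gives H(Y) = 1.5247 bits and H(X,Y) = 2.8764 bits, so
I(X;Y) = 1.5332 + 1.5247 - 2.8764 = 0.1815 bits ✓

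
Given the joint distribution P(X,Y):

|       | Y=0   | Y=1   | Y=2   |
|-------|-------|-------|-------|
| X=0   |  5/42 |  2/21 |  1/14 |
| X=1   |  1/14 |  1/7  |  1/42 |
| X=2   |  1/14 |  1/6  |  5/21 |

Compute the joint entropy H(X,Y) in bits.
2.9577 bits

H(X,Y) = -Σ_{x,y} P(x,y) log₂ P(x,y). Per-cell terms -P(x,y)·log₂P(x,y):
  X=0: 0.36552, 0.32308, 0.27195
  X=1: 0.27195, 0.40105, 0.12839
  X=2: 0.27195, 0.43083, 0.49295
Sum of the 9 terms: H(X,Y) = 2.9577 bits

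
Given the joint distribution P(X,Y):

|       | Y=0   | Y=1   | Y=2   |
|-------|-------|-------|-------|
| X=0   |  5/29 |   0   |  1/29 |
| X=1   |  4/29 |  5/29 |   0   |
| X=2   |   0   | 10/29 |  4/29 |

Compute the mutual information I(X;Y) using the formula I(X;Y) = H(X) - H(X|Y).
0.5943 bits

I(X;Y) = H(X) - H(X|Y)

Marginal of X (row sums):
  P(X=0) = 5/29 + 0 + 1/29 = 6/29
  P(X=1) = 4/29 + 5/29 + 0 = 9/29
  P(X=2) = 0 + 10/29 + 4/29 = 14/29
H(X) = -[(6/29)·log₂(6/29) + (9/29)·log₂(9/29) + (14/29)·log₂(14/29)]
  = 0.47028 + 0.52388 + 0.50720 = 1.50136 bits

Marginal of Y (column sums):
  P(Y=0) = 5/29 + 4/29 + 0 = 9/29
  P(Y=1) = 0 + 5/29 + 10/29 = 15/29
  P(Y=2) = 1/29 + 0 + 4/29 = 5/29
H(X|Y) = Σ_y P(y)·H(X|Y=y):
  Y=0: P(Y=0) = 9/29, P(X|Y=0) = (5/9, 4/9, 0) → H(X|Y=0) = 0.99108
  Y=1: P(Y=1) = 15/29, P(X|Y=1) = (0, 1/3, 2/3) → H(X|Y=1) = 0.91830
  Y=2: P(Y=2) = 5/29, P(X|Y=2) = (1/5, 0, 4/5) → H(X|Y=2) = 0.72193
H(X|Y) = (9/29)·0.99108 + (15/29)·0.91830 + (5/29)·0.72193 = 0.90703 bits

I(X;Y) = H(X) - H(X|Y) = 1.50136 - 0.90703 = 0.5943 bits

Cross-check via I(X;Y) = H(X) + H(Y) - H(X,Y): computing H(Y) from the column sums and H(X,Y) from the 9 cells in the same way gives H(Y) = 1.45307 bits and H(X,Y) = 2.36010 bits, so
I(X;Y) = 1.50136 + 1.45307 - 2.36010 = 0.5943 bits ✓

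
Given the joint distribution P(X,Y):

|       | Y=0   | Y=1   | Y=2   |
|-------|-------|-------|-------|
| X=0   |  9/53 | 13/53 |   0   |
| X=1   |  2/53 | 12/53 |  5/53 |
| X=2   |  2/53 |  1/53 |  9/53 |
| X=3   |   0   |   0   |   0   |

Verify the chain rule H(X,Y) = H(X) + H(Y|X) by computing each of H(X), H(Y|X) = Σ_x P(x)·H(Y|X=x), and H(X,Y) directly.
H(X) = 1.5423 bits, H(Y|X) = 1.0952 bits, H(X,Y) = 2.6375 bits

Marginal of X (row sums):
  P(X=0) = 9/53 + 13/53 + 0 = 22/53
  P(X=1) = 2/53 + 12/53 + 5/53 = 19/53
  P(X=2) = 2/53 + 1/53 + 9/53 = 12/53
  P(X=3) = 0 + 0 + 0 = 0
H(X) = -[(22/53)·log₂(22/53) + (19/53)·log₂(19/53) + (12/53)·log₂(12/53)]   (outcomes with P = 0 contribute 0)
  = 0.5265 + 0.5306 + 0.4852 = 1.5423 bits

H(Y|X) = Σ_x P(x)·H(Y|X=x):
  X=0: P(X=0) = 22/53, P(Y|X=0) = (9/22, 13/22, 0) → H(Y|X=0) = 0.9760
  X=1: P(X=1) = 19/53, P(Y|X=1) = (2/19, 12/19, 5/19) → H(Y|X=1) = 1.2674
  X=2: P(X=2) = 12/53, P(Y|X=2) = (1/6, 1/12, 3/4) → H(Y|X=2) = 1.0409
  X=3: P(X=3) = 0 → contributes 0
H(Y|X) = (22/53)·0.9760 + (19/53)·1.2674 + (12/53)·1.0409 = 1.0952 bits

H(X,Y) = -Σ_{x,y} P(x,y) log₂ P(x,y). Per-cell terms -P(x,y)·log₂P(x,y):
  X=0: 0.4344, 0.4973, 0.0000
  X=1: 0.1784, 0.4852, 0.3213
  X=2: 0.1784, 0.1081, 0.4344
  X=3: 0.0000, 0.0000, 0.0000
  (cells with P = 0 contribute 0)
Sum of the 12 terms: H(X,Y) = 2.6375 bits

Chain rule check:
  H(X) + H(Y|X) = 1.5423 + 1.0952 = 2.6375 bits
  H(X,Y) = 2.6375 bits
✓ Chain rule verified.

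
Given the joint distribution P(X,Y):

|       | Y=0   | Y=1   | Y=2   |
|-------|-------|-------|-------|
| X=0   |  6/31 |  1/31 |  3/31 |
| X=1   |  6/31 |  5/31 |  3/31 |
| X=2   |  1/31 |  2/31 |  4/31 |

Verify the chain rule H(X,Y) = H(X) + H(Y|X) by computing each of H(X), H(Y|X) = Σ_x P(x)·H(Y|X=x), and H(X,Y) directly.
H(X) = 1.5292 bits, H(Y|X) = 1.4205 bits, H(X,Y) = 2.9497 bits

Marginal of X (row sums):
  P(X=0) = 6/31 + 1/31 + 3/31 = 10/31
  P(X=1) = 6/31 + 5/31 + 3/31 = 14/31
  P(X=2) = 1/31 + 2/31 + 4/31 = 7/31
H(X) = -[(10/31)·log₂(10/31) + (14/31)·log₂(14/31) + (7/31)·log₂(7/31)]
  = 0.52654 + 0.51793 + 0.48477 = 1.5292 bits

H(Y|X) = Σ_x P(x)·H(Y|X=x):
  X=0: P(X=0) = 10/31, P(Y|X=0) = (3/5, 1/10, 3/10) → H(Y|X=0) = 1.29546
  X=1: P(X=1) = 14/31, P(Y|X=1) = (3/7, 5/14, 3/14) → H(Y|X=1) = 1.53062
  X=2: P(X=2) = 7/31, P(Y|X=2) = (1/7, 2/7, 4/7) → H(Y|X=2) = 1.37878
H(Y|X) = (10/31)·1.29546 + (14/31)·1.53062 + (7/31)·1.37878 = 1.4205 bits

H(X,Y) = -Σ_{x,y} P(x,y) log₂ P(x,y). Per-cell terms -P(x,y)·log₂P(x,y):
  X=0: 0.45856, 0.15981, 0.32605
  X=1: 0.45856, 0.42456, 0.32605
  X=2: 0.15981, 0.25511, 0.38119
Sum of the 9 terms: H(X,Y) = 2.9497 bits

Chain rule check:
  H(X) + H(Y|X) = 1.5292 + 1.4205 = 2.9497 bits
  H(X,Y) = 2.9497 bits
✓ Chain rule verified.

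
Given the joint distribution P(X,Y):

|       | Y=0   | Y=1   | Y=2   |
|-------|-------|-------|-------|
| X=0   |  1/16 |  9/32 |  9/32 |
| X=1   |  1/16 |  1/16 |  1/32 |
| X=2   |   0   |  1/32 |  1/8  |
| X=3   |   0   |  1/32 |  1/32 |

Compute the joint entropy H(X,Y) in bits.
2.7794 bits

H(X,Y) = -Σ_{x,y} P(x,y) log₂ P(x,y). Per-cell terms -P(x,y)·log₂P(x,y):
  X=0: 0.25000, 0.51471, 0.51471
  X=1: 0.25000, 0.25000, 0.15625
  X=2: 0.00000, 0.15625, 0.37500
  X=3: 0.00000, 0.15625, 0.15625
  (cells with P = 0 contribute 0)
Sum of the 12 terms: H(X,Y) = 2.7794 bits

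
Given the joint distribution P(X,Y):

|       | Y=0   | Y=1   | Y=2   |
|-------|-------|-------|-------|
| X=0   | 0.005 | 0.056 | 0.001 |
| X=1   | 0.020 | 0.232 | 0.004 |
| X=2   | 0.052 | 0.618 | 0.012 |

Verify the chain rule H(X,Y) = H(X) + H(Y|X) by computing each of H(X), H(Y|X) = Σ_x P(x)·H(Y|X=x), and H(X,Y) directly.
H(X) = 1.1285 bits, H(Y|X) = 0.5137 bits, H(X,Y) = 1.6423 bits

Marginal of X (row sums):
  P(X=0) = 0.005 + 0.056 + 0.001 = 0.062
  P(X=1) = 0.020 + 0.232 + 0.004 = 0.256
  P(X=2) = 0.052 + 0.618 + 0.012 = 0.682
H(X) = -[0.062·log₂(0.062) + 0.256·log₂(0.256) + 0.682·log₂(0.682)]
  = 0.24872 + 0.50324 + 0.37657 = 1.1285 bits

H(Y|X) = Σ_x P(x)·H(Y|X=x):
  X=0: P(X=0) = 0.062, P(Y|X=0) = (5/62, 28/31, 1/62) → H(Y|X=0) = 0.52159
  X=1: P(X=1) = 0.256, P(Y|X=1) = (5/64, 29/32, 1/64) → H(Y|X=1) = 0.50980
  X=2: P(X=2) = 0.682, P(Y|X=2) = (26/341, 309/341, 6/341) → H(Y|X=2) = 0.51450
H(Y|X) = 0.062·0.52159 + 0.256·0.50980 + 0.682·0.51450 = 0.5137 bits

H(X,Y) = -Σ_{x,y} P(x,y) log₂ P(x,y). Per-cell terms -P(x,y)·log₂P(x,y):
  X=0: 0.03822, 0.23287, 0.00997
  X=1: 0.11288, 0.48901, 0.03186
  X=2: 0.22180, 0.42909, 0.07657
Sum of the 9 terms: H(X,Y) = 1.6423 bits

Chain rule check:
  H(X) + H(Y|X) = 1.1285 + 0.5137 = 1.6422 bits
  H(X,Y) = 1.6423 bits
✓ Chain rule verified (Δ = 0.0001 is 4-dp rounding noise: each of the three values was rounded independently).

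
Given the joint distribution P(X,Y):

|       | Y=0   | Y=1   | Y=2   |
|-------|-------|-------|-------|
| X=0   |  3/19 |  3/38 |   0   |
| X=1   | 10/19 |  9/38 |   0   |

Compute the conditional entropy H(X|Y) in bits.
0.7894 bits

H(X|Y) = H(X,Y) - H(Y)

H(X,Y) = -Σ_{x,y} P(x,y) log₂ P(x,y). Per-cell terms -P(x,y)·log₂P(x,y):
  X=0: 0.4204682, 0.2891814, 0.0000000
  X=1: 0.4873681, 0.4921585, 0.0000000
  (cells with P = 0 contribute 0)
Sum of the 6 terms: H(X,Y) = 1.689176 bits

Marginal of Y (column sums):
  P(Y=0) = 3/19 + 10/19 = 13/19
  P(Y=1) = 3/38 + 9/38 = 6/19
  P(Y=2) = 0 + 0 = 0
H(Y) = -[(13/19)·log₂(13/19) + (6/19)·log₂(6/19)]   (outcomes with P = 0 contribute 0)
  = 0.3745969 + 0.5251468 = 0.899744 bits

H(X|Y) = H(X,Y) - H(Y) = 1.689176 - 0.899744 = 0.7894 bits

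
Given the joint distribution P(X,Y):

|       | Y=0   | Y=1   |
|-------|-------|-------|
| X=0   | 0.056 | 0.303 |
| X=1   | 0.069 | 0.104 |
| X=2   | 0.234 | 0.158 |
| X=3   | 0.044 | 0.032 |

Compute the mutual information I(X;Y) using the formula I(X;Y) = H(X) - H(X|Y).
0.1246 bits

I(X;Y) = H(X) - H(X|Y)

Marginal of X (row sums):
  P(X=0) = 0.056 + 0.303 = 0.359
  P(X=1) = 0.069 + 0.104 = 0.173
  P(X=2) = 0.234 + 0.158 = 0.392
  P(X=3) = 0.044 + 0.032 = 0.076
H(X) = -[0.359·log₂(0.359) + 0.173·log₂(0.173) + 0.392·log₂(0.392) + 0.076·log₂(0.076)]
  = 0.5305820 + 0.4378900 + 0.5296212 + 0.2825571 = 1.780650 bits

Marginal of Y (column sums):
  P(Y=0) = 0.056 + 0.069 + 0.234 + 0.044 = 0.403
  P(Y=1) = 0.303 + 0.104 + 0.158 + 0.032 = 0.597
H(X|Y) = Σ_y P(y)·H(X|Y=y):
  Y=0: P(Y=0) = 0.403, P(X|Y=0) = (56/403, 69/403, 18/31, 44/403) → H(X|Y=0) = 1.6358261
  Y=1: P(Y=1) = 0.597, P(X|Y=1) = (101/199, 104/597, 158/597, 32/597) → H(X|Y=1) = 1.6696193
H(X|Y) = 0.403·1.6358261 + 0.597·1.6696193 = 1.656001 bits

I(X;Y) = H(X) - H(X|Y) = 1.780650 - 1.656001 = 0.1246 bits

Cross-check via I(X;Y) = H(X) + H(Y) - H(X,Y): computing H(Y) from the column sums and H(X,Y) from the 8 cells in the same way gives H(Y) = 0.972678 bits and H(X,Y) = 2.628679 bits, so
I(X;Y) = 1.780650 + 0.972678 - 2.628679 = 0.1246 bits ✓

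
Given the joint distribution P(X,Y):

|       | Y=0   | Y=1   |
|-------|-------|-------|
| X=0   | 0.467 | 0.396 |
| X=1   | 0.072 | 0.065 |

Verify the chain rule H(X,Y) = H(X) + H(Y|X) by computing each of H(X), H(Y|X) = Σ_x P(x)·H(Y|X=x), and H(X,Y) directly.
H(X) = 0.5763 bits, H(Y|X) = 0.9955 bits, H(X,Y) = 1.5719 bits

Marginal of X (row sums):
  P(X=0) = 0.467 + 0.396 = 0.863
  P(X=1) = 0.072 + 0.065 = 0.137
H(X) = -[0.863·log₂(0.863) + 0.137·log₂(0.137)]
  = 0.183446 + 0.392882 = 0.5763 bits

H(Y|X) = Σ_x P(x)·H(Y|X=x):
  X=0: P(X=0) = 0.863, P(Y|X=0) = (467/863, 396/863) → H(Y|X=0) = 0.995112
  X=1: P(X=1) = 0.137, P(Y|X=1) = (72/137, 65/137) → H(Y|X=1) = 0.998116
H(Y|X) = 0.863·0.995112 + 0.137·0.998116 = 0.9955 bits

H(X,Y) = -Σ_{x,y} P(x,y) log₂ P(x,y). Per-cell terms -P(x,y)·log₂P(x,y):
  X=0: 0.513002, 0.529225
  X=1: 0.273302, 0.256322
Sum of the 4 terms: H(X,Y) = 1.5719 bits

Chain rule check:
  H(X) + H(Y|X) = 0.5763 + 0.9955 = 1.5718 bits
  H(X,Y) = 1.5719 bits
✓ Chain rule verified (Δ = 0.0001 is 4-dp rounding noise: each of the three values was rounded independently).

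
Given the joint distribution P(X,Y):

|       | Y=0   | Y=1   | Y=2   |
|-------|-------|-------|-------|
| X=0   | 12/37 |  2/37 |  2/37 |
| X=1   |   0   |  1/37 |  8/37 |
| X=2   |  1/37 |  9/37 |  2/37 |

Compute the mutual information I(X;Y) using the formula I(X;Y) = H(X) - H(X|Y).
0.6650 bits

I(X;Y) = H(X) - H(X|Y)

Marginal of X (row sums):
  P(X=0) = 12/37 + 2/37 + 2/37 = 16/37
  P(X=1) = 0 + 1/37 + 8/37 = 9/37
  P(X=2) = 1/37 + 9/37 + 2/37 = 12/37
H(X) = -[(16/37)·log₂(16/37) + (9/37)·log₂(9/37) + (12/37)·log₂(12/37)]
  = 0.5230 + 0.4961 + 0.5269 = 1.5460 bits

Marginal of Y (column sums):
  P(Y=0) = 12/37 + 0 + 1/37 = 13/37
  P(Y=1) = 2/37 + 1/37 + 9/37 = 12/37
  P(Y=2) = 2/37 + 8/37 + 2/37 = 12/37
H(X|Y) = Σ_y P(y)·H(X|Y=y):
  Y=0: P(Y=0) = 13/37, P(X|Y=0) = (12/13, 0, 1/13) → H(X|Y=0) = 0.3912
  Y=1: P(Y=1) = 12/37, P(X|Y=1) = (1/6, 1/12, 3/4) → H(X|Y=1) = 1.0409
  Y=2: P(Y=2) = 12/37, P(X|Y=2) = (1/6, 2/3, 1/6) → H(X|Y=2) = 1.2516
H(X|Y) = (13/37)·0.3912 + (12/37)·1.0409 + (12/37)·1.2516 = 0.8810 bits

I(X;Y) = H(X) - H(X|Y) = 1.5460 - 0.8810 = 0.6650 bits

Cross-check via I(X;Y) = H(X) + H(Y) - H(X,Y): computing H(Y) from the column sums and H(X,Y) from the 9 cells in the same way gives H(Y) = 1.5839 bits and H(X,Y) = 2.4649 bits, so
I(X;Y) = 1.5460 + 1.5839 - 2.4649 = 0.6650 bits ✓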